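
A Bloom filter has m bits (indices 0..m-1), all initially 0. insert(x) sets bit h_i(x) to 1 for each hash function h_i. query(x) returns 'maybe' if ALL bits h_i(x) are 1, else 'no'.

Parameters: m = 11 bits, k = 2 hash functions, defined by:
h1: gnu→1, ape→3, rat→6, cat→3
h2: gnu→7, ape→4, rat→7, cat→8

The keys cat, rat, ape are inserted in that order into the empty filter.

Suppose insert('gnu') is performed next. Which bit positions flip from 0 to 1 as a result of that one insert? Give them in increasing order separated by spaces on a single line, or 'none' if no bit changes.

Answer: 1

Derivation:
Start: bits=00000000000
After insert 'cat': sets bits 3 8 -> bits=00010000100
After insert 'rat': sets bits 6 7 -> bits=00010011100
After insert 'ape': sets bits 3 4 -> bits=00011011100
insert 'gnu' would touch bits 1 7; currently bit1=0, bit7=1
Bits that are 0 among those (would change 0->1): 1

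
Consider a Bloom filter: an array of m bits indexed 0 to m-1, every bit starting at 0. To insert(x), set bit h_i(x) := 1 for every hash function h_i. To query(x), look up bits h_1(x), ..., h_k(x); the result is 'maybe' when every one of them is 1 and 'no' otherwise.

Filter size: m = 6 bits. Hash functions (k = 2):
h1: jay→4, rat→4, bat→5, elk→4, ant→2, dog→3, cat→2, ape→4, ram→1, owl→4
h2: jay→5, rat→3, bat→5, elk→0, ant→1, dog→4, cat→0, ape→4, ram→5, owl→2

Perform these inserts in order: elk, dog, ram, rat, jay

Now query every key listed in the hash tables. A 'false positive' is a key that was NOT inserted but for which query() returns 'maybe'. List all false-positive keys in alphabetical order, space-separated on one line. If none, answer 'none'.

Answer: ape bat

Derivation:
Start: bits=000000
After insert 'elk': sets bits 0 4 -> bits=100010
After insert 'dog': sets bits 3 4 -> bits=100110
After insert 'ram': sets bits 1 5 -> bits=110111
After insert 'rat': sets bits 3 4 -> bits=110111
After insert 'jay': sets bits 4 5 -> bits=110111
Not inserted: ant ape bat cat owl — query each against bits=110111:
query ant: checks bit1=1, bit2=0 (has a 0) -> no => not a false positive
query ape: checks bit4=1 (all 1) -> maybe => FALSE POSITIVE
query bat: checks bit5=1 (all 1) -> maybe => FALSE POSITIVE
query cat: checks bit0=1, bit2=0 (has a 0) -> no => not a false positive
query owl: checks bit2=0, bit4=1 (has a 0) -> no => not a false positive
False positives (alphabetical): ape bat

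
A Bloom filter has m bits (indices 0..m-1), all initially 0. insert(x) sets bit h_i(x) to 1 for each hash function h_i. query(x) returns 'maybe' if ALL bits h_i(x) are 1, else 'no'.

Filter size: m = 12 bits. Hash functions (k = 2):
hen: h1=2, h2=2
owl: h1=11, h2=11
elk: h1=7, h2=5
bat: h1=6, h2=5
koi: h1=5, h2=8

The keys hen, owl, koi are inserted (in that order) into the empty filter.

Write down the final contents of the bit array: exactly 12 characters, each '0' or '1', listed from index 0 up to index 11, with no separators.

Start: bits=000000000000
After insert 'hen': sets bits 2 -> bits=001000000000
After insert 'owl': sets bits 11 -> bits=001000000001
After insert 'koi': sets bits 5 8 -> bits=001001001001

Answer: 001001001001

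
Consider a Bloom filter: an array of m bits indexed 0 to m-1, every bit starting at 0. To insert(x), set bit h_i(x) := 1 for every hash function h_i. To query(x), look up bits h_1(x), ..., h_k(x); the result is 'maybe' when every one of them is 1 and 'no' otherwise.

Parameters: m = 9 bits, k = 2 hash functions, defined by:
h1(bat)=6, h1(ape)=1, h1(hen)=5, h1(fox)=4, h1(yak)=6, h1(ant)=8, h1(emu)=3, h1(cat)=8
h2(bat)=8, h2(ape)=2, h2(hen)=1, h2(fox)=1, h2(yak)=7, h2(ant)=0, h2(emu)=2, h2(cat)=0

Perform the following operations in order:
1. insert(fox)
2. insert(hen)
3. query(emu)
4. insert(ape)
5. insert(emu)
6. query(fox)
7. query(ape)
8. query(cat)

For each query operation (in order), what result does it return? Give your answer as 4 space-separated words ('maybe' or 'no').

Answer: no maybe maybe no

Derivation:
Start: bits=000000000
Op 1: insert fox -> sets bits 1 4 -> bits=010010000
Op 2: insert hen -> sets bits 1 5 -> bits=010011000
Op 3: query emu -> checks bit2=0, bit3=0 (has a 0) -> no
Op 4: insert ape -> sets bits 1 2 -> bits=011011000
Op 5: insert emu -> sets bits 2 3 -> bits=011111000
Op 6: query fox -> checks bit1=1, bit4=1 (all 1) -> maybe
Op 7: query ape -> checks bit1=1, bit2=1 (all 1) -> maybe
Op 8: query cat -> checks bit0=0, bit8=0 (has a 0) -> no
Query results in order: no maybe maybe no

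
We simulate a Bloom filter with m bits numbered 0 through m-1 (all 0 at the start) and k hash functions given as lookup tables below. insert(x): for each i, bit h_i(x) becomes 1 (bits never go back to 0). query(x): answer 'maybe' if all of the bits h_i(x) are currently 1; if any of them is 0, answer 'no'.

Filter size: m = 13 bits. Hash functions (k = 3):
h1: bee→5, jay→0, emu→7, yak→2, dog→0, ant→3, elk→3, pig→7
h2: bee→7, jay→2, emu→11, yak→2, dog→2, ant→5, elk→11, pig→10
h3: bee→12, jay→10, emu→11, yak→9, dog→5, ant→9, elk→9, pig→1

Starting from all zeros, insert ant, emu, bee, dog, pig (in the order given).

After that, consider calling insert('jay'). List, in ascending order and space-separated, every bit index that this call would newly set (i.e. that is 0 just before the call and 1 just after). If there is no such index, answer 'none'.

Start: bits=0000000000000
After insert 'ant': sets bits 3 5 9 -> bits=0001010001000
After insert 'emu': sets bits 7 11 -> bits=0001010101010
After insert 'bee': sets bits 5 7 12 -> bits=0001010101011
After insert 'dog': sets bits 0 2 5 -> bits=1011010101011
After insert 'pig': sets bits 1 7 10 -> bits=1111010101111
insert 'jay' would touch bits 0 2 10; currently bit0=1, bit2=1, bit10=1
Bits that are 0 among those (would change 0->1): none

Answer: none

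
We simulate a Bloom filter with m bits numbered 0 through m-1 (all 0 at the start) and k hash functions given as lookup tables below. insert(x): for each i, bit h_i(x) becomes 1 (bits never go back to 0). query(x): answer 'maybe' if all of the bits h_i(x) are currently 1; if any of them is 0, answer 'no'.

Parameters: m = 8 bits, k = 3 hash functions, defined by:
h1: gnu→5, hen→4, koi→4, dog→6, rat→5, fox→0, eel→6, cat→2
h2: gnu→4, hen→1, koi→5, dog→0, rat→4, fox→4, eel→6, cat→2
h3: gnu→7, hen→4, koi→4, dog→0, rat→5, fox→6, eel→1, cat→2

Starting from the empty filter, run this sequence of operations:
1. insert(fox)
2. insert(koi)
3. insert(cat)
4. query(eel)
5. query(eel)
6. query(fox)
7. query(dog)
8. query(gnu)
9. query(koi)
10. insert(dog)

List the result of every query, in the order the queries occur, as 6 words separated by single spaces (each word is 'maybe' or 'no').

Start: bits=00000000
Op 1: insert fox -> sets bits 0 4 6 -> bits=10001010
Op 2: insert koi -> sets bits 4 5 -> bits=10001110
Op 3: insert cat -> sets bits 2 -> bits=10101110
Op 4: query eel -> checks bit1=0, bit6=1 (has a 0) -> no
Op 5: query eel -> checks bit1=0, bit6=1 (has a 0) -> no
Op 6: query fox -> checks bit0=1, bit4=1, bit6=1 (all 1) -> maybe
Op 7: query dog -> checks bit0=1, bit6=1 (all 1) -> maybe
Op 8: query gnu -> checks bit4=1, bit5=1, bit7=0 (has a 0) -> no
Op 9: query koi -> checks bit4=1, bit5=1 (all 1) -> maybe
Op 10: insert dog -> sets bits 0 6 -> bits=10101110
Query results in order: no no maybe maybe no maybe

Answer: no no maybe maybe no maybe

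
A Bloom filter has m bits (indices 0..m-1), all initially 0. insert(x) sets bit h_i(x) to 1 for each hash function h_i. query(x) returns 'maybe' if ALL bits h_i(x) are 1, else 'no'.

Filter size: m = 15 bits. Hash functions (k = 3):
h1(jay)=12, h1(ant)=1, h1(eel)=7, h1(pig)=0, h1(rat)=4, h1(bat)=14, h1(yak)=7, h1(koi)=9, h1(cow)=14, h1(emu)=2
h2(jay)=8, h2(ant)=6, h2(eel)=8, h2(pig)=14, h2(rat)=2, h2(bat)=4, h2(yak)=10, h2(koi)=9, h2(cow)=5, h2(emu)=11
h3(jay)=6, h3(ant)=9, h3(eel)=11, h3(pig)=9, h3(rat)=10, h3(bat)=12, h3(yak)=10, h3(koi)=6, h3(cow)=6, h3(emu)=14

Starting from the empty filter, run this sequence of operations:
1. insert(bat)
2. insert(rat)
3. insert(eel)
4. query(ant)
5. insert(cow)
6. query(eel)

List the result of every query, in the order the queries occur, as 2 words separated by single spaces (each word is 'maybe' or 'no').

Answer: no maybe

Derivation:
Start: bits=000000000000000
Op 1: insert bat -> sets bits 4 12 14 -> bits=000010000000101
Op 2: insert rat -> sets bits 2 4 10 -> bits=001010000010101
Op 3: insert eel -> sets bits 7 8 11 -> bits=001010011011101
Op 4: query ant -> checks bit1=0, bit6=0, bit9=0 (has a 0) -> no
Op 5: insert cow -> sets bits 5 6 14 -> bits=001011111011101
Op 6: query eel -> checks bit7=1, bit8=1, bit11=1 (all 1) -> maybe
Query results in order: no maybe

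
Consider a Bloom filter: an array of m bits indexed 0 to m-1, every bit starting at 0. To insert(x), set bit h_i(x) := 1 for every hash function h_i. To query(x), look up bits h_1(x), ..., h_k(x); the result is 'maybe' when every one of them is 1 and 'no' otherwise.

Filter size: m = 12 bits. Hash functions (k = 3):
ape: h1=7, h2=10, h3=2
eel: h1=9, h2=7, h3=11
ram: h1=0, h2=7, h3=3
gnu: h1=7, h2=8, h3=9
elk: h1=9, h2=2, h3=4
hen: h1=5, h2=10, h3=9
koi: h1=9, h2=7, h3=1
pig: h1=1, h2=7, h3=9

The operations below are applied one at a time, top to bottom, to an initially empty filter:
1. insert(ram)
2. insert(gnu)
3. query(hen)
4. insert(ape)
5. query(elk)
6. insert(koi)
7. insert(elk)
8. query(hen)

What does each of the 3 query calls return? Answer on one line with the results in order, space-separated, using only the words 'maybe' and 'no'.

Start: bits=000000000000
Op 1: insert ram -> sets bits 0 3 7 -> bits=100100010000
Op 2: insert gnu -> sets bits 7 8 9 -> bits=100100011100
Op 3: query hen -> checks bit5=0, bit9=1, bit10=0 (has a 0) -> no
Op 4: insert ape -> sets bits 2 7 10 -> bits=101100011110
Op 5: query elk -> checks bit2=1, bit4=0, bit9=1 (has a 0) -> no
Op 6: insert koi -> sets bits 1 7 9 -> bits=111100011110
Op 7: insert elk -> sets bits 2 4 9 -> bits=111110011110
Op 8: query hen -> checks bit5=0, bit9=1, bit10=1 (has a 0) -> no
Query results in order: no no no

Answer: no no no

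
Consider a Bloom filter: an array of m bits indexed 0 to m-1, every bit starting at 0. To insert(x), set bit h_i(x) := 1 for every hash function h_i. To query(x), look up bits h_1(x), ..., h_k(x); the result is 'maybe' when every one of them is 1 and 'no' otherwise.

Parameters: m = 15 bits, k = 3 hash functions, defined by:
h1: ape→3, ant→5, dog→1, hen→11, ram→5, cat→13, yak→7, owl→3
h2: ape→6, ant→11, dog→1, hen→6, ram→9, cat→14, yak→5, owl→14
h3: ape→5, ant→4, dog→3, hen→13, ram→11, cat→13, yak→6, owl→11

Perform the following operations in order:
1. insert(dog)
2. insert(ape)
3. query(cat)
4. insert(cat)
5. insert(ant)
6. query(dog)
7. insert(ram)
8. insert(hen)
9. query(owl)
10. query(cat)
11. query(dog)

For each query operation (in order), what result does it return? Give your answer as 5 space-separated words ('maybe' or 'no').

Answer: no maybe maybe maybe maybe

Derivation:
Start: bits=000000000000000
Op 1: insert dog -> sets bits 1 3 -> bits=010100000000000
Op 2: insert ape -> sets bits 3 5 6 -> bits=010101100000000
Op 3: query cat -> checks bit13=0, bit14=0 (has a 0) -> no
Op 4: insert cat -> sets bits 13 14 -> bits=010101100000011
Op 5: insert ant -> sets bits 4 5 11 -> bits=010111100001011
Op 6: query dog -> checks bit1=1, bit3=1 (all 1) -> maybe
Op 7: insert ram -> sets bits 5 9 11 -> bits=010111100101011
Op 8: insert hen -> sets bits 6 11 13 -> bits=010111100101011
Op 9: query owl -> checks bit3=1, bit11=1, bit14=1 (all 1) -> maybe
Op 10: query cat -> checks bit13=1, bit14=1 (all 1) -> maybe
Op 11: query dog -> checks bit1=1, bit3=1 (all 1) -> maybe
Query results in order: no maybe maybe maybe maybe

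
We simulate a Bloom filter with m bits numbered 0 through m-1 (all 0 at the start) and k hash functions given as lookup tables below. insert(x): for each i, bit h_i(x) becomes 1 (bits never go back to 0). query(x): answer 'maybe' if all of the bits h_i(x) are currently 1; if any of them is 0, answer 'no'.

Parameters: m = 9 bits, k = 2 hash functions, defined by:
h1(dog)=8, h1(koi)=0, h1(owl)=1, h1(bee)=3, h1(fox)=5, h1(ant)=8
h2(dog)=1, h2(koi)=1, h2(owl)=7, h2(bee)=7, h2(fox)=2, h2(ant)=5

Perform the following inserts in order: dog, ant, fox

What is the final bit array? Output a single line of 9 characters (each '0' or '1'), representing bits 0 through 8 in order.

Start: bits=000000000
After insert 'dog': sets bits 1 8 -> bits=010000001
After insert 'ant': sets bits 5 8 -> bits=010001001
After insert 'fox': sets bits 2 5 -> bits=011001001

Answer: 011001001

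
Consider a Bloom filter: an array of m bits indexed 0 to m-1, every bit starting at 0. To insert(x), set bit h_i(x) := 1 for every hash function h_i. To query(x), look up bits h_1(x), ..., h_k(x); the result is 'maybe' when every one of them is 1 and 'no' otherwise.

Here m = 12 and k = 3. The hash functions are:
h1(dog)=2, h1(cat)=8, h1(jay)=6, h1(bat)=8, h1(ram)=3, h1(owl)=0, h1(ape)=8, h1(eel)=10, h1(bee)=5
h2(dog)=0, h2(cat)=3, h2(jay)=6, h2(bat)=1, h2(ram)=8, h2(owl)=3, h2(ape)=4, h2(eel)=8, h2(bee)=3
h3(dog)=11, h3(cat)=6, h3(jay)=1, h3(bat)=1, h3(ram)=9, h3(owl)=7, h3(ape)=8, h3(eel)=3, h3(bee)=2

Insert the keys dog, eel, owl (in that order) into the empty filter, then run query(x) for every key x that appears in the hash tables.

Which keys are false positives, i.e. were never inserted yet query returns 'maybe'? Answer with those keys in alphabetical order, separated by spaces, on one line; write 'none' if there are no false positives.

Start: bits=000000000000
After insert 'dog': sets bits 0 2 11 -> bits=101000000001
After insert 'eel': sets bits 3 8 10 -> bits=101100001011
After insert 'owl': sets bits 0 3 7 -> bits=101100011011
Not inserted: ape bat bee cat jay ram — query each against bits=101100011011:
query ape: checks bit4=0, bit8=1 (has a 0) -> no => not a false positive
query bat: checks bit1=0, bit8=1 (has a 0) -> no => not a false positive
query bee: checks bit2=1, bit3=1, bit5=0 (has a 0) -> no => not a false positive
query cat: checks bit3=1, bit6=0, bit8=1 (has a 0) -> no => not a false positive
query jay: checks bit1=0, bit6=0 (has a 0) -> no => not a false positive
query ram: checks bit3=1, bit8=1, bit9=0 (has a 0) -> no => not a false positive
False positives (alphabetical): none

Answer: none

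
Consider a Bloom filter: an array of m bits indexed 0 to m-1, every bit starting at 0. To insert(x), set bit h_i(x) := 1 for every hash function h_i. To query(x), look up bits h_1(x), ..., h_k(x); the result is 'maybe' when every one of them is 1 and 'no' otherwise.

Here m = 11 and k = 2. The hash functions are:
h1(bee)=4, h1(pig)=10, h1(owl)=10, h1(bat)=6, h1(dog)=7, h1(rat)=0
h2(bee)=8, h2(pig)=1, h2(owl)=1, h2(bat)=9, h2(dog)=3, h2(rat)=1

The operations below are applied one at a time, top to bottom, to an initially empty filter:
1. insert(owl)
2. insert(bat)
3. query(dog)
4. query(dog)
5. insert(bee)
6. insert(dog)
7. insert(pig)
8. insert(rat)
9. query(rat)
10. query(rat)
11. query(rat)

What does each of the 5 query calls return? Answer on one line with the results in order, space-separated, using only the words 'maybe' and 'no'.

Answer: no no maybe maybe maybe

Derivation:
Start: bits=00000000000
Op 1: insert owl -> sets bits 1 10 -> bits=01000000001
Op 2: insert bat -> sets bits 6 9 -> bits=01000010011
Op 3: query dog -> checks bit3=0, bit7=0 (has a 0) -> no
Op 4: query dog -> checks bit3=0, bit7=0 (has a 0) -> no
Op 5: insert bee -> sets bits 4 8 -> bits=01001010111
Op 6: insert dog -> sets bits 3 7 -> bits=01011011111
Op 7: insert pig -> sets bits 1 10 -> bits=01011011111
Op 8: insert rat -> sets bits 0 1 -> bits=11011011111
Op 9: query rat -> checks bit0=1, bit1=1 (all 1) -> maybe
Op 10: query rat -> checks bit0=1, bit1=1 (all 1) -> maybe
Op 11: query rat -> checks bit0=1, bit1=1 (all 1) -> maybe
Query results in order: no no maybe maybe maybe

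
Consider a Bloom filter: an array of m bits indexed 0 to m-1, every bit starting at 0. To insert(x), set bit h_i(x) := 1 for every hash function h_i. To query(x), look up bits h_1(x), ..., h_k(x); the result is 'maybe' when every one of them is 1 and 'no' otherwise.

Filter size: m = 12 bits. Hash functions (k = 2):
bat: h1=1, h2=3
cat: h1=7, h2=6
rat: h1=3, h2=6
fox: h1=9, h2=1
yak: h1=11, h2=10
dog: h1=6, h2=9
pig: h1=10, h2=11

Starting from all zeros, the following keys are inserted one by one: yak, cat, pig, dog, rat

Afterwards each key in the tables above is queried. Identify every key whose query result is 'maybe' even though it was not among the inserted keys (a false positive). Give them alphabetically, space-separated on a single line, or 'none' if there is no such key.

Answer: none

Derivation:
Start: bits=000000000000
After insert 'yak': sets bits 10 11 -> bits=000000000011
After insert 'cat': sets bits 6 7 -> bits=000000110011
After insert 'pig': sets bits 10 11 -> bits=000000110011
After insert 'dog': sets bits 6 9 -> bits=000000110111
After insert 'rat': sets bits 3 6 -> bits=000100110111
Not inserted: bat fox — query each against bits=000100110111:
query bat: checks bit1=0, bit3=1 (has a 0) -> no => not a false positive
query fox: checks bit1=0, bit9=1 (has a 0) -> no => not a false positive
False positives (alphabetical): none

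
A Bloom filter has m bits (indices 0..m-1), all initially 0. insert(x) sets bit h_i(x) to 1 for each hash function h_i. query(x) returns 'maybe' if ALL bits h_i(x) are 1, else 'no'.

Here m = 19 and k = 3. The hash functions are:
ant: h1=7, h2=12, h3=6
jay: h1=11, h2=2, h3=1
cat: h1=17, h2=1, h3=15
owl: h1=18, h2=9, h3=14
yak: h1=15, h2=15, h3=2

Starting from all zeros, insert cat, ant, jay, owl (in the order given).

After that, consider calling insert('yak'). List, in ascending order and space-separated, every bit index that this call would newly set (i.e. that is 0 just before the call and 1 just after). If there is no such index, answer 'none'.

Start: bits=0000000000000000000
After insert 'cat': sets bits 1 15 17 -> bits=0100000000000001010
After insert 'ant': sets bits 6 7 12 -> bits=0100001100001001010
After insert 'jay': sets bits 1 2 11 -> bits=0110001100011001010
After insert 'owl': sets bits 9 14 18 -> bits=0110001101011011011
insert 'yak' would touch bits 2 15; currently bit2=1, bit15=1
Bits that are 0 among those (would change 0->1): none

Answer: none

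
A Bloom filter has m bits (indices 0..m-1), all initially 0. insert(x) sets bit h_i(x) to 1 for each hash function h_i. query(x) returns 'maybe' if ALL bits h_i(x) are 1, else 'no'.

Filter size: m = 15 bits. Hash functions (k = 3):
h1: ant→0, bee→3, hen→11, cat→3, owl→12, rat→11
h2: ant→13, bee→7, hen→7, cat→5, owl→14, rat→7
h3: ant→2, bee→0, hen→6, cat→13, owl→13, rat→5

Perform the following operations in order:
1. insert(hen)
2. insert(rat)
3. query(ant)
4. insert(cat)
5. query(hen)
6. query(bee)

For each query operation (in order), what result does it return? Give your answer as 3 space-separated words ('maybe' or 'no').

Answer: no maybe no

Derivation:
Start: bits=000000000000000
Op 1: insert hen -> sets bits 6 7 11 -> bits=000000110001000
Op 2: insert rat -> sets bits 5 7 11 -> bits=000001110001000
Op 3: query ant -> checks bit0=0, bit2=0, bit13=0 (has a 0) -> no
Op 4: insert cat -> sets bits 3 5 13 -> bits=000101110001010
Op 5: query hen -> checks bit6=1, bit7=1, bit11=1 (all 1) -> maybe
Op 6: query bee -> checks bit0=0, bit3=1, bit7=1 (has a 0) -> no
Query results in order: no maybe no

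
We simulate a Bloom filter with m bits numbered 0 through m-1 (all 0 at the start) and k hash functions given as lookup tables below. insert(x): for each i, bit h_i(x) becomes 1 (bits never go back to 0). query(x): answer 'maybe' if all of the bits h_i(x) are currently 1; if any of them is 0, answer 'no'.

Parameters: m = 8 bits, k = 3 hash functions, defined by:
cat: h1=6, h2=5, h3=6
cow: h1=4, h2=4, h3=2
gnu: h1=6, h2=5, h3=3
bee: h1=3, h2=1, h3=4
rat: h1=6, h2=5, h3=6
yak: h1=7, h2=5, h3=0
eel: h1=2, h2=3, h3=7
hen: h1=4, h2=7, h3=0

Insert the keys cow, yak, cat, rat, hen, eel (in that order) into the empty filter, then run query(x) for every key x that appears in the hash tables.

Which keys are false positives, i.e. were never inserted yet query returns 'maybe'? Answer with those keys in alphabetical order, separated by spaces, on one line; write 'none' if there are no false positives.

Start: bits=00000000
After insert 'cow': sets bits 2 4 -> bits=00101000
After insert 'yak': sets bits 0 5 7 -> bits=10101101
After insert 'cat': sets bits 5 6 -> bits=10101111
After insert 'rat': sets bits 5 6 -> bits=10101111
After insert 'hen': sets bits 0 4 7 -> bits=10101111
After insert 'eel': sets bits 2 3 7 -> bits=10111111
Not inserted: bee gnu — query each against bits=10111111:
query bee: checks bit1=0, bit3=1, bit4=1 (has a 0) -> no => not a false positive
query gnu: checks bit3=1, bit5=1, bit6=1 (all 1) -> maybe => FALSE POSITIVE
False positives (alphabetical): gnu

Answer: gnu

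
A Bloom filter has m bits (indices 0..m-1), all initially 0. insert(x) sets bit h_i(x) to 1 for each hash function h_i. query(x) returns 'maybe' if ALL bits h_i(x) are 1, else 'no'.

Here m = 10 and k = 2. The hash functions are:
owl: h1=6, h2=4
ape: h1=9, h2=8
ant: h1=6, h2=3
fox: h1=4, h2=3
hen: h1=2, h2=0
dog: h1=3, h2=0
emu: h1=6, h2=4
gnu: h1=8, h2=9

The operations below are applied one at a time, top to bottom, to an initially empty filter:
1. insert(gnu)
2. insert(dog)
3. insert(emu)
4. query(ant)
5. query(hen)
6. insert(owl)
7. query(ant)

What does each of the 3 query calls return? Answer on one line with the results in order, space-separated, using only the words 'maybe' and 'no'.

Answer: maybe no maybe

Derivation:
Start: bits=0000000000
Op 1: insert gnu -> sets bits 8 9 -> bits=0000000011
Op 2: insert dog -> sets bits 0 3 -> bits=1001000011
Op 3: insert emu -> sets bits 4 6 -> bits=1001101011
Op 4: query ant -> checks bit3=1, bit6=1 (all 1) -> maybe
Op 5: query hen -> checks bit0=1, bit2=0 (has a 0) -> no
Op 6: insert owl -> sets bits 4 6 -> bits=1001101011
Op 7: query ant -> checks bit3=1, bit6=1 (all 1) -> maybe
Query results in order: maybe no maybe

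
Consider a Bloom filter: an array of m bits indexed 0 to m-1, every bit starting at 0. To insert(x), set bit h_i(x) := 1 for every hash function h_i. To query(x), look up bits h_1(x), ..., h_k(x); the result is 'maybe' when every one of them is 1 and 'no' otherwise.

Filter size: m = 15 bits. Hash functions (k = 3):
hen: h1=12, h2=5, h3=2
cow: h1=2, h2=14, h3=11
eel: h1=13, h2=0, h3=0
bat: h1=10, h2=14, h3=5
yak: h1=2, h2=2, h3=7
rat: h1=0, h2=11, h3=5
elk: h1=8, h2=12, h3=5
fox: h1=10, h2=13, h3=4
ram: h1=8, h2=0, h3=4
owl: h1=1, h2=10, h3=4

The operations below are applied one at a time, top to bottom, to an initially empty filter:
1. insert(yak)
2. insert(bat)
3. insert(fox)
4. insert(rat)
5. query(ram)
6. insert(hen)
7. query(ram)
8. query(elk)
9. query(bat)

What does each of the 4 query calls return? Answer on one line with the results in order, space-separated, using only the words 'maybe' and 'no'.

Answer: no no no maybe

Derivation:
Start: bits=000000000000000
Op 1: insert yak -> sets bits 2 7 -> bits=001000010000000
Op 2: insert bat -> sets bits 5 10 14 -> bits=001001010010001
Op 3: insert fox -> sets bits 4 10 13 -> bits=001011010010011
Op 4: insert rat -> sets bits 0 5 11 -> bits=101011010011011
Op 5: query ram -> checks bit0=1, bit4=1, bit8=0 (has a 0) -> no
Op 6: insert hen -> sets bits 2 5 12 -> bits=101011010011111
Op 7: query ram -> checks bit0=1, bit4=1, bit8=0 (has a 0) -> no
Op 8: query elk -> checks bit5=1, bit8=0, bit12=1 (has a 0) -> no
Op 9: query bat -> checks bit5=1, bit10=1, bit14=1 (all 1) -> maybe
Query results in order: no no no maybe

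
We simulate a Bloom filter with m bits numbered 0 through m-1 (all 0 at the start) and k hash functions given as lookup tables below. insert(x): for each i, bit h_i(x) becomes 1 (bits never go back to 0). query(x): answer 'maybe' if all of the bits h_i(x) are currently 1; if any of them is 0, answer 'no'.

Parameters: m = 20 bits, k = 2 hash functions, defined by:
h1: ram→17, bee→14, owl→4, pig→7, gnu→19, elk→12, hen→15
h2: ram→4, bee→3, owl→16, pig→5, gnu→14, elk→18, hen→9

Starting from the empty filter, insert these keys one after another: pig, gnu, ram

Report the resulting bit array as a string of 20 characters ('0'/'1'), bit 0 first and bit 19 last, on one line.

Answer: 00001101000000100101

Derivation:
Start: bits=00000000000000000000
After insert 'pig': sets bits 5 7 -> bits=00000101000000000000
After insert 'gnu': sets bits 14 19 -> bits=00000101000000100001
After insert 'ram': sets bits 4 17 -> bits=00001101000000100101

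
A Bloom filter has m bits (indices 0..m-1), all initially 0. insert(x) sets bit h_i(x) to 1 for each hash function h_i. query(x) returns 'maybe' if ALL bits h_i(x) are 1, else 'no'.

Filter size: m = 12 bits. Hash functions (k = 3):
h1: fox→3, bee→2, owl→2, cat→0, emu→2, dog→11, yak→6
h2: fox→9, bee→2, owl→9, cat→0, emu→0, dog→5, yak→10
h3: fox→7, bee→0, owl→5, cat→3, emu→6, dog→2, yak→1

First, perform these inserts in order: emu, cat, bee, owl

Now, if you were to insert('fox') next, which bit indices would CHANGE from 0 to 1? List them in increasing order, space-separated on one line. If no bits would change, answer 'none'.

Answer: 7

Derivation:
Start: bits=000000000000
After insert 'emu': sets bits 0 2 6 -> bits=101000100000
After insert 'cat': sets bits 0 3 -> bits=101100100000
After insert 'bee': sets bits 0 2 -> bits=101100100000
After insert 'owl': sets bits 2 5 9 -> bits=101101100100
insert 'fox' would touch bits 3 7 9; currently bit3=1, bit7=0, bit9=1
Bits that are 0 among those (would change 0->1): 7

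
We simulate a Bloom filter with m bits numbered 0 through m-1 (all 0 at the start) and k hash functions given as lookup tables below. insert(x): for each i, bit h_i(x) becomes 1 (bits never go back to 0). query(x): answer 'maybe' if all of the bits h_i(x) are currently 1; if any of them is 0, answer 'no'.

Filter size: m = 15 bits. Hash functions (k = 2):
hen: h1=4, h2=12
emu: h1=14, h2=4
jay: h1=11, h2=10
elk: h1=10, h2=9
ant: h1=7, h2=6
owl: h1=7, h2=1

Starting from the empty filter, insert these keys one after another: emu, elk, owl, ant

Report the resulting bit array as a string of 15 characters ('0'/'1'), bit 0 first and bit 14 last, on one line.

Start: bits=000000000000000
After insert 'emu': sets bits 4 14 -> bits=000010000000001
After insert 'elk': sets bits 9 10 -> bits=000010000110001
After insert 'owl': sets bits 1 7 -> bits=010010010110001
After insert 'ant': sets bits 6 7 -> bits=010010110110001

Answer: 010010110110001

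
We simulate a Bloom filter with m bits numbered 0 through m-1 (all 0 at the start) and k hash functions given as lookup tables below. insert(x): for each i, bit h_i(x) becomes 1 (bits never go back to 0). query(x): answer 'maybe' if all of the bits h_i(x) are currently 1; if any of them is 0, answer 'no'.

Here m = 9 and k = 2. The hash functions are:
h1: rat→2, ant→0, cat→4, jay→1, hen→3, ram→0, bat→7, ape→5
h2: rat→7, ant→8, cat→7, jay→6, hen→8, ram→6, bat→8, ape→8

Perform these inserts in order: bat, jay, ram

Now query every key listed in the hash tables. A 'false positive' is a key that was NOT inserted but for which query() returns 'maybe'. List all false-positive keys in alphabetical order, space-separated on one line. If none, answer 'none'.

Start: bits=000000000
After insert 'bat': sets bits 7 8 -> bits=000000011
After insert 'jay': sets bits 1 6 -> bits=010000111
After insert 'ram': sets bits 0 6 -> bits=110000111
Not inserted: ant ape cat hen rat — query each against bits=110000111:
query ant: checks bit0=1, bit8=1 (all 1) -> maybe => FALSE POSITIVE
query ape: checks bit5=0, bit8=1 (has a 0) -> no => not a false positive
query cat: checks bit4=0, bit7=1 (has a 0) -> no => not a false positive
query hen: checks bit3=0, bit8=1 (has a 0) -> no => not a false positive
query rat: checks bit2=0, bit7=1 (has a 0) -> no => not a false positive
False positives (alphabetical): ant

Answer: ant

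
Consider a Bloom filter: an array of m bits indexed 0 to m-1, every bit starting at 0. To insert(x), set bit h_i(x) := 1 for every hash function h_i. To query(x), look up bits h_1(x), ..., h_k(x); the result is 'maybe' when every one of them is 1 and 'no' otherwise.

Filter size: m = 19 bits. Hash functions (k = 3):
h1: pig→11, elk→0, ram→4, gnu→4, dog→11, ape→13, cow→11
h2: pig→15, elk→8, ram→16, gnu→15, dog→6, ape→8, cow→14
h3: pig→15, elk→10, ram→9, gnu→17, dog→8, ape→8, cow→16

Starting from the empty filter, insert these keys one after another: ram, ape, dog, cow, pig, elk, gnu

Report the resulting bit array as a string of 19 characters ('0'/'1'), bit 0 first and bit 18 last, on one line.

Answer: 1000101011110111110

Derivation:
Start: bits=0000000000000000000
After insert 'ram': sets bits 4 9 16 -> bits=0000100001000000100
After insert 'ape': sets bits 8 13 -> bits=0000100011000100100
After insert 'dog': sets bits 6 8 11 -> bits=0000101011010100100
After insert 'cow': sets bits 11 14 16 -> bits=0000101011010110100
After insert 'pig': sets bits 11 15 -> bits=0000101011010111100
After insert 'elk': sets bits 0 8 10 -> bits=1000101011110111100
After insert 'gnu': sets bits 4 15 17 -> bits=1000101011110111110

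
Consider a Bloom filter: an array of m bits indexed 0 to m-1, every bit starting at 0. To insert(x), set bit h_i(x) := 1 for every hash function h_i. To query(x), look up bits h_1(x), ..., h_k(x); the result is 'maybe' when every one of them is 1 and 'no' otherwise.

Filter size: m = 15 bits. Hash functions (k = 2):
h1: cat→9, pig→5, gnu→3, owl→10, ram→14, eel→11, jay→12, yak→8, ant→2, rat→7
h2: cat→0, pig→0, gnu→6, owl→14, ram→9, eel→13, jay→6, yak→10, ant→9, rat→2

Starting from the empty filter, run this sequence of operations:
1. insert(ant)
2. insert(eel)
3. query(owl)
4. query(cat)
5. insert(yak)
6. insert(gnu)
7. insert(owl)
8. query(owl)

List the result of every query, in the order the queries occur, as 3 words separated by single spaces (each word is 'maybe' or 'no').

Answer: no no maybe

Derivation:
Start: bits=000000000000000
Op 1: insert ant -> sets bits 2 9 -> bits=001000000100000
Op 2: insert eel -> sets bits 11 13 -> bits=001000000101010
Op 3: query owl -> checks bit10=0, bit14=0 (has a 0) -> no
Op 4: query cat -> checks bit0=0, bit9=1 (has a 0) -> no
Op 5: insert yak -> sets bits 8 10 -> bits=001000001111010
Op 6: insert gnu -> sets bits 3 6 -> bits=001100101111010
Op 7: insert owl -> sets bits 10 14 -> bits=001100101111011
Op 8: query owl -> checks bit10=1, bit14=1 (all 1) -> maybe
Query results in order: no no maybe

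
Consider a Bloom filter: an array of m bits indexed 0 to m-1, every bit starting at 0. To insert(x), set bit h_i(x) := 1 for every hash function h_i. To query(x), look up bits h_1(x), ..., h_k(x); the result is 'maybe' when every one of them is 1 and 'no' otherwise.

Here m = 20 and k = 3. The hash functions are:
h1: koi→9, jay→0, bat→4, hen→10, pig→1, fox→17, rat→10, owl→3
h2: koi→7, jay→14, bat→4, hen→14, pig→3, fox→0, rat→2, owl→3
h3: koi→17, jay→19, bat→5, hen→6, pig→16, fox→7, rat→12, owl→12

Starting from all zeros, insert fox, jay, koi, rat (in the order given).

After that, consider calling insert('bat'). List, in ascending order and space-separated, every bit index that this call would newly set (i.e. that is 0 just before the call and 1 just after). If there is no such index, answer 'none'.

Start: bits=00000000000000000000
After insert 'fox': sets bits 0 7 17 -> bits=10000001000000000100
After insert 'jay': sets bits 0 14 19 -> bits=10000001000000100101
After insert 'koi': sets bits 7 9 17 -> bits=10000001010000100101
After insert 'rat': sets bits 2 10 12 -> bits=10100001011010100101
insert 'bat' would touch bits 4 5; currently bit4=0, bit5=0
Bits that are 0 among those (would change 0->1): 4 5

Answer: 4 5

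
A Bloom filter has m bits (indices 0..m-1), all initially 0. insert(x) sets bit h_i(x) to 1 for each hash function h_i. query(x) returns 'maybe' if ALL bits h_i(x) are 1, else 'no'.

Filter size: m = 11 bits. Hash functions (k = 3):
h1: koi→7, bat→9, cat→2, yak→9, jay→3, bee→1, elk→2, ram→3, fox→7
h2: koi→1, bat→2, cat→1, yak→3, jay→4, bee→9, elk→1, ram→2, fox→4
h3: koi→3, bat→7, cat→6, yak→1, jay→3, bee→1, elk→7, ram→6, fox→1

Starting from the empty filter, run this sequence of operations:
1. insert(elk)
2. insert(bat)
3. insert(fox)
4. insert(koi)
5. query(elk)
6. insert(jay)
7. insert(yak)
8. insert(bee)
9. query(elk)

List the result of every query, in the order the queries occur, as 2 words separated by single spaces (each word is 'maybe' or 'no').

Answer: maybe maybe

Derivation:
Start: bits=00000000000
Op 1: insert elk -> sets bits 1 2 7 -> bits=01100001000
Op 2: insert bat -> sets bits 2 7 9 -> bits=01100001010
Op 3: insert fox -> sets bits 1 4 7 -> bits=01101001010
Op 4: insert koi -> sets bits 1 3 7 -> bits=01111001010
Op 5: query elk -> checks bit1=1, bit2=1, bit7=1 (all 1) -> maybe
Op 6: insert jay -> sets bits 3 4 -> bits=01111001010
Op 7: insert yak -> sets bits 1 3 9 -> bits=01111001010
Op 8: insert bee -> sets bits 1 9 -> bits=01111001010
Op 9: query elk -> checks bit1=1, bit2=1, bit7=1 (all 1) -> maybe
Query results in order: maybe maybe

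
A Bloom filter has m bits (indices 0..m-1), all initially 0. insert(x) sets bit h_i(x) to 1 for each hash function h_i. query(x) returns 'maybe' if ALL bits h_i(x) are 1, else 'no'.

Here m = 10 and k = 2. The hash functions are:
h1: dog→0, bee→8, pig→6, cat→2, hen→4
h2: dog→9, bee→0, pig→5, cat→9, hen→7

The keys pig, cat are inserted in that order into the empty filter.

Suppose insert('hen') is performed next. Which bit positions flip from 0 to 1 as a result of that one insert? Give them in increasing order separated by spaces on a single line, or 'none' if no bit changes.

Answer: 4 7

Derivation:
Start: bits=0000000000
After insert 'pig': sets bits 5 6 -> bits=0000011000
After insert 'cat': sets bits 2 9 -> bits=0010011001
insert 'hen' would touch bits 4 7; currently bit4=0, bit7=0
Bits that are 0 among those (would change 0->1): 4 7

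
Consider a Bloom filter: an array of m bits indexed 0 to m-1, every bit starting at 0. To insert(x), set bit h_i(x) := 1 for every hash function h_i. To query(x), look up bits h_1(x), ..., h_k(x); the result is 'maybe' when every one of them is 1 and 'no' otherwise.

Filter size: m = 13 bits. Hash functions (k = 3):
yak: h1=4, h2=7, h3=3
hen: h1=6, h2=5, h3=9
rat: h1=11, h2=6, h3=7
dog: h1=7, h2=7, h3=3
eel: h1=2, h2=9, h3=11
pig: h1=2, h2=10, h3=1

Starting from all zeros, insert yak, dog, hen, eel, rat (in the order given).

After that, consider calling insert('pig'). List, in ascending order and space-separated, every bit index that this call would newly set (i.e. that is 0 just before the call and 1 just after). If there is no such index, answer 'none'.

Answer: 1 10

Derivation:
Start: bits=0000000000000
After insert 'yak': sets bits 3 4 7 -> bits=0001100100000
After insert 'dog': sets bits 3 7 -> bits=0001100100000
After insert 'hen': sets bits 5 6 9 -> bits=0001111101000
After insert 'eel': sets bits 2 9 11 -> bits=0011111101010
After insert 'rat': sets bits 6 7 11 -> bits=0011111101010
insert 'pig' would touch bits 1 2 10; currently bit1=0, bit2=1, bit10=0
Bits that are 0 among those (would change 0->1): 1 10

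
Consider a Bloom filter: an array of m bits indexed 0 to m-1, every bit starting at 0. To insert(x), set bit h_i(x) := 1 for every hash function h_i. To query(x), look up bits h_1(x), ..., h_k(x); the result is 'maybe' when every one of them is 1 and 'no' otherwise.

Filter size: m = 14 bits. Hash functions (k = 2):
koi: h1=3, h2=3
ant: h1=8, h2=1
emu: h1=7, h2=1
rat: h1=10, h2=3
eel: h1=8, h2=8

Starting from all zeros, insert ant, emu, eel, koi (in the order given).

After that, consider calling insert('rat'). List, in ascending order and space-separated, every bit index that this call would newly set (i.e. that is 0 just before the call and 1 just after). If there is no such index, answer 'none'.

Answer: 10

Derivation:
Start: bits=00000000000000
After insert 'ant': sets bits 1 8 -> bits=01000000100000
After insert 'emu': sets bits 1 7 -> bits=01000001100000
After insert 'eel': sets bits 8 -> bits=01000001100000
After insert 'koi': sets bits 3 -> bits=01010001100000
insert 'rat' would touch bits 3 10; currently bit3=1, bit10=0
Bits that are 0 among those (would change 0->1): 10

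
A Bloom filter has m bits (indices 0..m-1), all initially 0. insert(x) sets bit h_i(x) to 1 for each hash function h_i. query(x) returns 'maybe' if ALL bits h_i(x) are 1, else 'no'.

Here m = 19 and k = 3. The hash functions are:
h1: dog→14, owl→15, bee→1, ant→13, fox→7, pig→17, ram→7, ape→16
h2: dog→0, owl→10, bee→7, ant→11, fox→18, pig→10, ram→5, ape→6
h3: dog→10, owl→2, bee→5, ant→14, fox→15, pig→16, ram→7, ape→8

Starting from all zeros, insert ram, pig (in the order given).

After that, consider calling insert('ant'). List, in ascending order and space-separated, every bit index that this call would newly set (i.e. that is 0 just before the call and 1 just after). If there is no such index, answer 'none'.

Start: bits=0000000000000000000
After insert 'ram': sets bits 5 7 -> bits=0000010100000000000
After insert 'pig': sets bits 10 16 17 -> bits=0000010100100000110
insert 'ant' would touch bits 11 13 14; currently bit11=0, bit13=0, bit14=0
Bits that are 0 among those (would change 0->1): 11 13 14

Answer: 11 13 14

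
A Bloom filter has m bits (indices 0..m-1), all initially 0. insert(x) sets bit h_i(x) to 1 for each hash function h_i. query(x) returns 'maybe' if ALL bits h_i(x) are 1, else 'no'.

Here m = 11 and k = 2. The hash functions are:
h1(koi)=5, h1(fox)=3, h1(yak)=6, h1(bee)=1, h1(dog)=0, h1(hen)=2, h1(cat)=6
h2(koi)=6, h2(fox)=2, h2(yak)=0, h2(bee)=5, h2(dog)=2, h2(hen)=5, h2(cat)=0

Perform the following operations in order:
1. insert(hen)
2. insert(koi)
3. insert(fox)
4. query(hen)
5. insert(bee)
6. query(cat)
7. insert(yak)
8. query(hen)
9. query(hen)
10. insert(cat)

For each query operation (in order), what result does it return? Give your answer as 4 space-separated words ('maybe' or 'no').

Start: bits=00000000000
Op 1: insert hen -> sets bits 2 5 -> bits=00100100000
Op 2: insert koi -> sets bits 5 6 -> bits=00100110000
Op 3: insert fox -> sets bits 2 3 -> bits=00110110000
Op 4: query hen -> checks bit2=1, bit5=1 (all 1) -> maybe
Op 5: insert bee -> sets bits 1 5 -> bits=01110110000
Op 6: query cat -> checks bit0=0, bit6=1 (has a 0) -> no
Op 7: insert yak -> sets bits 0 6 -> bits=11110110000
Op 8: query hen -> checks bit2=1, bit5=1 (all 1) -> maybe
Op 9: query hen -> checks bit2=1, bit5=1 (all 1) -> maybe
Op 10: insert cat -> sets bits 0 6 -> bits=11110110000
Query results in order: maybe no maybe maybe

Answer: maybe no maybe maybe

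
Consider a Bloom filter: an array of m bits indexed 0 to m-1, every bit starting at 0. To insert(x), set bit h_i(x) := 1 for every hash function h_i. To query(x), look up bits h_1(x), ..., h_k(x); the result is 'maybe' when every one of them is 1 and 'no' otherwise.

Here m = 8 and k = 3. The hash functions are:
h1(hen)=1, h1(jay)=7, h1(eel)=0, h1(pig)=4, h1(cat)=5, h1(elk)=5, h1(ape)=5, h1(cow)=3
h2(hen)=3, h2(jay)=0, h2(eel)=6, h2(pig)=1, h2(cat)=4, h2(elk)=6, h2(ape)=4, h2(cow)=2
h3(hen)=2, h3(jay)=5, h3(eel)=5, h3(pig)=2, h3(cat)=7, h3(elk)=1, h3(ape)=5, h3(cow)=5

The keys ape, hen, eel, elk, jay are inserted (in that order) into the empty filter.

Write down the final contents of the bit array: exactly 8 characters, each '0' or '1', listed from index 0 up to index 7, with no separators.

Start: bits=00000000
After insert 'ape': sets bits 4 5 -> bits=00001100
After insert 'hen': sets bits 1 2 3 -> bits=01111100
After insert 'eel': sets bits 0 5 6 -> bits=11111110
After insert 'elk': sets bits 1 5 6 -> bits=11111110
After insert 'jay': sets bits 0 5 7 -> bits=11111111

Answer: 11111111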